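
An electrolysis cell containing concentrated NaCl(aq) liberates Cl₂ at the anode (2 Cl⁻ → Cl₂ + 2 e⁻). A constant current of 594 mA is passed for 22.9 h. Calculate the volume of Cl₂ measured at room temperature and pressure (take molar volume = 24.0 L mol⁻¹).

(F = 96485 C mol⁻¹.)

6.09 L

Q = I·t = 0.5940 A × 82440 s = 48970 C.
n(e⁻) = Q/F = 48970 / 96485 = 0.5075 mol.
2 electrons are transferred per Cl₂ molecule, so n(Cl₂) = 0.5075 / 2 = 0.2538 mol.
V = n × V_m = 0.2538 × 24.0 = 6.09 L.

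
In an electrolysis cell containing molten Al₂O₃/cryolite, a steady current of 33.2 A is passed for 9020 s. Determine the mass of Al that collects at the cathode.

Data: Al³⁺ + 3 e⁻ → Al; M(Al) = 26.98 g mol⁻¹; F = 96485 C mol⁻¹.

27.9 g

Q = I·t = 33.20 A × 9020.0 s = 299500 C.
n(e⁻) = Q/F = 299500 / 96485 = 3.104 mol.
Al³⁺ + 3 e⁻ → Al, so n(Al) = n(e⁻)/3 = 1.035 mol.
m = n·M = 1.035 × 26.98 = 27.9 g.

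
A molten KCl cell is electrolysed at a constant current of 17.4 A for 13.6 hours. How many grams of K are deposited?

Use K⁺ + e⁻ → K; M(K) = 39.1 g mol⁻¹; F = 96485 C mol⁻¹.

345 g

Q = I·t = 17.40 A × 48960 s = 851900 C.
n(e⁻) = Q/F = 851900 / 96485 = 8.829 mol.
K⁺ + e⁻ → K, so n(K) = n(e⁻)/1 = 8.829 mol.
m = n·M = 8.829 × 39.1 = 345 g.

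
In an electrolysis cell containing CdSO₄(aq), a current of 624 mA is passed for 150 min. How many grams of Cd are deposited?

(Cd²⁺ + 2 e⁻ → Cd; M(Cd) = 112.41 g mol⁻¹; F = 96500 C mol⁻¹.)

Q = I·t = 0.6240 A × 9000.0 s = 5616 C.
n(e⁻) = Q/F = 5616 / 96500 = 0.05820 mol.
Cd²⁺ + 2 e⁻ → Cd, so n(Cd) = n(e⁻)/2 = 0.02910 mol.
m = n·M = 0.02910 × 112.41 = 3.27 g.

3.27 g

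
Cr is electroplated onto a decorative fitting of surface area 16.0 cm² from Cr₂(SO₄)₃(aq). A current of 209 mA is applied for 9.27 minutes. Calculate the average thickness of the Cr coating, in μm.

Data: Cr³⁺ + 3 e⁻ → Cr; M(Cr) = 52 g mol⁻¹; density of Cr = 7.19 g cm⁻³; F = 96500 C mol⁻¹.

1.82 μm

Q = I·t = 0.2090 × 556.20 = 116.2 C; n(e⁻) = 0.001205 mol.
n(Cr) = n(e⁻)/3 = 0.0004015 mol, so m = 0.0004015 × 52 = 0.02088 g.
Volume = m/ρ = 0.02088 / 7.19 = 0.002904 cm³.
Thickness = V/A = 0.002904 / 16.0 = 1.82 × 10⁻⁴ cm = 1.82 μm.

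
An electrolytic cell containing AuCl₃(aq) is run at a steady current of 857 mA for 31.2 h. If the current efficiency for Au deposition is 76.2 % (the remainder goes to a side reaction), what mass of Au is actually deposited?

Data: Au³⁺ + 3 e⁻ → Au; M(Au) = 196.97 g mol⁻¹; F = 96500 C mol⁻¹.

Q = I·t = 0.8570 × 112320 = 96260 C.
n(e⁻) = 96260/96500 = 0.9975 mol; theoretically n(Au) = 0.9975/3 = 0.3325 mol, m_theo = 65.49 g.
At 76.2 % efficiency, m_actual = 0.762 × 65.49 = 49.9 g.

49.9 g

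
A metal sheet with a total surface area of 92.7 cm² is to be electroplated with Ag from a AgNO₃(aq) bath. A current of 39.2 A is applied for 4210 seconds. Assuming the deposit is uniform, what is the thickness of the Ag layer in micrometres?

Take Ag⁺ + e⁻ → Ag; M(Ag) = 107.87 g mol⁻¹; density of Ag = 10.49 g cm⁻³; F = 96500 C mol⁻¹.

1900 μm

Q = I·t = 39.20 × 4210.0 = 165000 C; n(e⁻) = 1.710 mol.
n(Ag) = n(e⁻)/1 = 1.710 mol, so m = 1.710 × 107.87 = 184.5 g.
Volume = m/ρ = 184.5 / 10.49 = 17.59 cm³.
Thickness = V/A = 17.59 / 92.7 = 0.190 cm = 1900 μm.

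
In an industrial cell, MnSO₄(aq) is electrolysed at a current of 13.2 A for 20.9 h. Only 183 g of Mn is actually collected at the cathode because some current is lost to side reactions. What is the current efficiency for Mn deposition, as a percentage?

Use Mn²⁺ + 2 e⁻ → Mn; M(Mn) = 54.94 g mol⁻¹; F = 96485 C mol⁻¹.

64.7 %

Q = I·t = 13.20 × 75240 = 993200 C; n(e⁻) = 993200/96485 = 10.29 mol.
Theoretical n(Mn) = n(e⁻)/2 = 5.147 mol, i.e. m_theo = 5.147 × 54.94 = 282.8 g.
Efficiency = m_actual / m_theo = 183 / 282.8 = 64.7 %.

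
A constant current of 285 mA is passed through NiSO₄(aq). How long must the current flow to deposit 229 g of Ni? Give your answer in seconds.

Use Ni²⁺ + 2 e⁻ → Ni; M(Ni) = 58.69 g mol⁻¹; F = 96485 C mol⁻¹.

n(Ni) = m/M = 229 / 58.69 = 3.902 mol.
Each Ni atom requires 2 electrons, so n(e⁻) = 2 × 3.902 = 7.804 mol.
Q = n(e⁻)·F = 7.804 × 96485 = 752900 C.
t = Q/I = 752900 / 0.2850 A = 2642000 s.

2.64 × 10⁶ s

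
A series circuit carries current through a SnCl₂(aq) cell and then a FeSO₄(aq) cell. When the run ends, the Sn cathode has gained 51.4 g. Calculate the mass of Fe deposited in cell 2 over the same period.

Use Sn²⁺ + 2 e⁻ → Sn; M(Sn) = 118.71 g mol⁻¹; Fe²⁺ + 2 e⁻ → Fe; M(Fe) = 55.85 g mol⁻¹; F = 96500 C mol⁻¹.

n(Sn) = 51.4 / 118.71 = 0.4330 mol.
Since Sn²⁺ + 2 e⁻ → Sn, n(e⁻) passed = 2 × 0.4330 = 0.8660 mol.
Cells in series carry the same charge, so the same 0.8660 mol of electrons passes through cell 2.
Fe²⁺ + 2 e⁻ → Fe, so n(Fe) = 0.8660 / 2 = 0.4330 mol.
m(Fe) = 0.4330 × 55.85 = 24.2 g.

24.2 g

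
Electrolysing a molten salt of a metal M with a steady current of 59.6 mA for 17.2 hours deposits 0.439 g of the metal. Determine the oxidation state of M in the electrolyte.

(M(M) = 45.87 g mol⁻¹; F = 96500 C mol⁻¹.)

Q = I·t = 0.05960 A × 61920 s = 3690 C, so n(e⁻) = 3690/96500 = 0.03824 mol.
n(M) deposited = 0.439 / 45.87 = 0.009571 mol.
Electrons per atom = n(e⁻)/n(M) = 0.03824 / 0.009571 = 4.00 ≈ 4, so the ion is M⁴⁺.

+4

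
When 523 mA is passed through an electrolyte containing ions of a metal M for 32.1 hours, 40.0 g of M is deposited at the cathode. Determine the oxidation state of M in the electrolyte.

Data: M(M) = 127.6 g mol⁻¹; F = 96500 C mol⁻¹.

+2

Q = I·t = 0.5230 A × 115560 s = 60440 C, so n(e⁻) = 60440/96500 = 0.6263 mol.
n(M) deposited = 40.0 / 127.6 = 0.3135 mol.
Electrons per atom = n(e⁻)/n(M) = 0.6263 / 0.3135 = 2.00 ≈ 2, so the ion is M²⁺.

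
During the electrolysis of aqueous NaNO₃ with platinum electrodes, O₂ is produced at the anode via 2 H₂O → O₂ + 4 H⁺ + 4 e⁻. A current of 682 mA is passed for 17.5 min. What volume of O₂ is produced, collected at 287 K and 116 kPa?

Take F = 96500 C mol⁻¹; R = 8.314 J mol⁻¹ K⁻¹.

0.0382 L

Q = I·t = 0.6820 A × 1050.0 s = 716.1 C.
n(e⁻) = Q/F = 716.1 / 96500 = 0.007421 mol.
4 electrons are transferred per O₂ molecule, so n(O₂) = 0.007421 / 4 = 0.001855 mol.
V = nRT/P = (0.001855 × 8.314 × 287) / (116 × 10³ Pa) = 3.82 × 10⁻⁵ m³ = 0.0382 L.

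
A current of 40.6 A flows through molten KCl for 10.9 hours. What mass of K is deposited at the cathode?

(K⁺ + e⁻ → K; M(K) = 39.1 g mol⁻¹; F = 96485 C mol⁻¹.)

646 g

Q = I·t = 40.60 A × 39240 s = 1593000 C.
n(e⁻) = Q/F = 1593000 / 96485 = 16.51 mol.
K⁺ + e⁻ → K, so n(K) = n(e⁻)/1 = 16.51 mol.
m = n·M = 16.51 × 39.1 = 646 g.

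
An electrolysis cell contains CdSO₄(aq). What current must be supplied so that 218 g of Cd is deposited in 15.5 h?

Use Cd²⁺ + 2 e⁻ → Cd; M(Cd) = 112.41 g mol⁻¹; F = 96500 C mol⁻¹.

6.71 A

n(Cd) = 218 / 112.41 = 1.939 mol.
n(e⁻) = 2 × 1.939 = 3.879 mol.
Q = n(e⁻)·F = 3.879 × 96500 = 374300 C.
I = Q/t = 374300 / 55800 s = 6.71 A.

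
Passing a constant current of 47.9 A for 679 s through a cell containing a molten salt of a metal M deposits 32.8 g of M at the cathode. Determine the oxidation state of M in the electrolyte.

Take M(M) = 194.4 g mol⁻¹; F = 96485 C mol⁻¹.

Q = I·t = 47.90 A × 679.00 s = 32520 C, so n(e⁻) = 32520/96485 = 0.3371 mol.
n(M) deposited = 32.8 / 194.4 = 0.1687 mol.
Electrons per atom = n(e⁻)/n(M) = 0.3371 / 0.1687 = 2.00 ≈ 2, so the ion is M²⁺.

+2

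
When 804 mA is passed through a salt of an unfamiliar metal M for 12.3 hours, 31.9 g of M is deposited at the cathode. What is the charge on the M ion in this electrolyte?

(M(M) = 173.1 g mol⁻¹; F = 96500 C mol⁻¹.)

+2

Q = I·t = 0.8040 A × 44280 s = 35600 C, so n(e⁻) = 35600/96500 = 0.3689 mol.
n(M) deposited = 31.9 / 173.1 = 0.1843 mol.
Electrons per atom = n(e⁻)/n(M) = 0.3689 / 0.1843 = 2.00 ≈ 2, so the ion is M²⁺.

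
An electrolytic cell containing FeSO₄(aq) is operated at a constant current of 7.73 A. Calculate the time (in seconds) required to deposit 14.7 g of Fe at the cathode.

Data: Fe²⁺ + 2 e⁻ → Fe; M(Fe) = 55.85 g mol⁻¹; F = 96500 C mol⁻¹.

6570 s

n(Fe) = m/M = 14.7 / 55.85 = 0.2632 mol.
Each Fe atom requires 2 electrons, so n(e⁻) = 2 × 0.2632 = 0.5264 mol.
Q = n(e⁻)·F = 0.5264 × 96500 = 50800 C.
t = Q/I = 50800 / 7.730 A = 6572 s.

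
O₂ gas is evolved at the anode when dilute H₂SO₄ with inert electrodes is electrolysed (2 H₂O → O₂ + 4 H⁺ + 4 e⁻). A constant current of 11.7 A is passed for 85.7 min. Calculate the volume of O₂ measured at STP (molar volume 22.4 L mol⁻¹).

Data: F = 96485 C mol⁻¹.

3.49 L

Q = I·t = 11.70 A × 5142.0 s = 60160 C.
n(e⁻) = Q/F = 60160 / 96485 = 0.6235 mol.
4 electrons are transferred per O₂ molecule, so n(O₂) = 0.6235 / 4 = 0.1559 mol.
V = n × V_m = 0.1559 × 22.4 = 3.49 L.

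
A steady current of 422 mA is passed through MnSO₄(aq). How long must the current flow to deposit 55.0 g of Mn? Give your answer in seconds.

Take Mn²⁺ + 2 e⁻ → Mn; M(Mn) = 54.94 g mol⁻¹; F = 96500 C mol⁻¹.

n(Mn) = m/M = 55.0 / 54.94 = 1.001 mol.
Each Mn atom requires 2 electrons, so n(e⁻) = 2 × 1.001 = 2.002 mol.
Q = n(e⁻)·F = 2.002 × 96500 = 193200 C.
t = Q/I = 193200 / 0.4220 A = 457800 s.

4.58 × 10⁵ s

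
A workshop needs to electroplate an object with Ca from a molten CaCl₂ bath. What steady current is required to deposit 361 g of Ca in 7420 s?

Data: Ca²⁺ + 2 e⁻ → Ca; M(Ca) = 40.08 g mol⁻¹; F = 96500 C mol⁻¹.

n(Ca) = 361 / 40.08 = 9.007 mol.
n(e⁻) = 2 × 9.007 = 18.01 mol.
Q = n(e⁻)·F = 18.01 × 96500 = 1738000 C.
I = Q/t = 1738000 / 7420.0 s = 234 A.

234 A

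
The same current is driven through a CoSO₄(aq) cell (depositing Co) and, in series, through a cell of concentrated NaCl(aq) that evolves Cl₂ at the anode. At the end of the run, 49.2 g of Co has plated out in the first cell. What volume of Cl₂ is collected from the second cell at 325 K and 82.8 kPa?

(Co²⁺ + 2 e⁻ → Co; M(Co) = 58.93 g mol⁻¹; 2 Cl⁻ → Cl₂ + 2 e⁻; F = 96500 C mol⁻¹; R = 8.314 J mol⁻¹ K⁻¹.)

27.2 L

n(Co) = 49.2 / 58.93 = 0.8349 mol, so n(e⁻) = 2 × 0.8349 = 1.670 mol.
The cells are in series, so the same 1.670 mol of electrons passes through the second cell.
2 Cl⁻ → Cl₂ + 2 e⁻ — 2 mol e⁻ per mol Cl₂, so n(Cl₂) = 1.670/2 = 0.8349 mol.
V = nRT/P = (0.8349 × 8.314 × 325) / (82.8 × 10³) = 0.0272 m³ = 27.2 L.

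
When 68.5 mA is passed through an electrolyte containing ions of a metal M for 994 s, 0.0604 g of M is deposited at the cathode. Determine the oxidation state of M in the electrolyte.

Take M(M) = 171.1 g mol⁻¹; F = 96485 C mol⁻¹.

+2

Q = I·t = 0.06850 A × 994.00 s = 68.09 C, so n(e⁻) = 68.09/96485 = 0.0007057 mol.
n(M) deposited = 0.0604 / 171.1 = 0.0003530 mol.
Electrons per atom = n(e⁻)/n(M) = 0.0007057 / 0.0003530 = 2.00 ≈ 2, so the ion is M²⁺.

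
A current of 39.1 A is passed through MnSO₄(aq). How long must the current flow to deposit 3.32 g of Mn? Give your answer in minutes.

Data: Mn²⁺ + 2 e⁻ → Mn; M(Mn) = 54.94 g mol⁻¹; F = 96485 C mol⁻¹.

n(Mn) = m/M = 3.32 / 54.94 = 0.06043 mol.
Each Mn atom requires 2 electrons, so n(e⁻) = 2 × 0.06043 = 0.1209 mol.
Q = n(e⁻)·F = 0.1209 × 96485 = 11660 C.
t = Q/I = 11660 / 39.10 A = 298.2 s = 4.97 min.

4.97 min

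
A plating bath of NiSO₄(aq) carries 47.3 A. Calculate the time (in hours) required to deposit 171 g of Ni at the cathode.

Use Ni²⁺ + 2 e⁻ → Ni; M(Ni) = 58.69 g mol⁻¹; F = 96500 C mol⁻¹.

n(Ni) = m/M = 171 / 58.69 = 2.914 mol.
Each Ni atom requires 2 electrons, so n(e⁻) = 2 × 2.914 = 5.827 mol.
Q = n(e⁻)·F = 5.827 × 96500 = 562300 C.
t = Q/I = 562300 / 47.30 A = 11890 s = 3.30 h.

3.30 h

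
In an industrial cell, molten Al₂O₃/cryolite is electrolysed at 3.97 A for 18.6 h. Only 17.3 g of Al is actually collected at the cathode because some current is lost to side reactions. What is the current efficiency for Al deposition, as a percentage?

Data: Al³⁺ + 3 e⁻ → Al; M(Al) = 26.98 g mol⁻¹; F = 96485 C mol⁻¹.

Q = I·t = 3.970 × 66960 = 265800 C; n(e⁻) = 265800/96485 = 2.755 mol.
Theoretical n(Al) = n(e⁻)/3 = 0.9184 mol, i.e. m_theo = 0.9184 × 26.98 = 24.78 g.
Efficiency = m_actual / m_theo = 17.3 / 24.78 = 69.8 %.

69.8 %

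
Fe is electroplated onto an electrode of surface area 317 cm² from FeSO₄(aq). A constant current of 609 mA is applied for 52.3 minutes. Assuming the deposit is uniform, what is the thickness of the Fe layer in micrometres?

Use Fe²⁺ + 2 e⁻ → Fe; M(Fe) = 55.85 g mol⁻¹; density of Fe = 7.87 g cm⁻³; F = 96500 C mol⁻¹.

2.22 μm

Q = I·t = 0.6090 × 3138.0 = 1911 C; n(e⁻) = 0.01980 mol.
n(Fe) = n(e⁻)/2 = 0.009902 mol, so m = 0.009902 × 55.85 = 0.5530 g.
Volume = m/ρ = 0.5530 / 7.87 = 0.07027 cm³.
Thickness = V/A = 0.07027 / 317 = 2.22 × 10⁻⁴ cm = 2.22 μm.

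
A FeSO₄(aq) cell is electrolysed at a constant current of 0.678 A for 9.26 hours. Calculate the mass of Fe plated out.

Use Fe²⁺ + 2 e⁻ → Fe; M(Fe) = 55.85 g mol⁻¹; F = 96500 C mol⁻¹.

6.54 g

Q = I·t = 0.6780 A × 33336 s = 22600 C.
n(e⁻) = Q/F = 22600 / 96500 = 0.2342 mol.
Fe²⁺ + 2 e⁻ → Fe, so n(Fe) = n(e⁻)/2 = 0.1171 mol.
m = n·M = 0.1171 × 55.85 = 6.54 g.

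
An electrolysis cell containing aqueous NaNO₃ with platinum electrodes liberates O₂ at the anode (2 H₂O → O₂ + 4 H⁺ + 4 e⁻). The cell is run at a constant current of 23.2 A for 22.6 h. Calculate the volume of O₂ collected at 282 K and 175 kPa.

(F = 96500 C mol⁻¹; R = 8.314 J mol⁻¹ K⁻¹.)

Q = I·t = 23.20 A × 81360 s = 1888000 C.
n(e⁻) = Q/F = 1888000 / 96500 = 19.56 mol.
4 electrons are transferred per O₂ molecule, so n(O₂) = 19.56 / 4 = 4.890 mol.
V = nRT/P = (4.890 × 8.314 × 282) / (175 × 10³ Pa) = 0.0655 m³ = 65.5 L.

65.5 L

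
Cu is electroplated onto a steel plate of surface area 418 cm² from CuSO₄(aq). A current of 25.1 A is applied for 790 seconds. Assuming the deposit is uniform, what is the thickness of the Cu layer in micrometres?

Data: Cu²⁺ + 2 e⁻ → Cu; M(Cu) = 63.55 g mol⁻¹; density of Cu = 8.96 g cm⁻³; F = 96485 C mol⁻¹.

Q = I·t = 25.10 × 790.00 = 19830 C; n(e⁻) = 0.2055 mol.
n(Cu) = n(e⁻)/2 = 0.1028 mol, so m = 0.1028 × 63.55 = 6.530 g.
Volume = m/ρ = 6.530 / 8.96 = 0.7288 cm³.
Thickness = V/A = 0.7288 / 418 = 0.00174 cm = 17.4 μm.

17.4 μm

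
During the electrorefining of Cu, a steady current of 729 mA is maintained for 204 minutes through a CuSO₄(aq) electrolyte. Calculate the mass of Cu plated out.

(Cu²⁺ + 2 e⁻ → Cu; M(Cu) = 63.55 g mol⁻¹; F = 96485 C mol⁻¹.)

2.94 g

Q = I·t = 0.7290 A × 12240 s = 8923 C.
n(e⁻) = Q/F = 8923 / 96485 = 0.09248 mol.
Cu²⁺ + 2 e⁻ → Cu, so n(Cu) = n(e⁻)/2 = 0.04624 mol.
m = n·M = 0.04624 × 63.55 = 2.94 g.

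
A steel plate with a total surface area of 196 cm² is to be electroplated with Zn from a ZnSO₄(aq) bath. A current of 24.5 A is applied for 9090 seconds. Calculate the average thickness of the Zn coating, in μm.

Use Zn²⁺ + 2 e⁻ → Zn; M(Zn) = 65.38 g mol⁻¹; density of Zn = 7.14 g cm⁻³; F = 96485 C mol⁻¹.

Q = I·t = 24.50 × 9090.0 = 222700 C; n(e⁻) = 2.308 mol.
n(Zn) = n(e⁻)/2 = 1.154 mol, so m = 1.154 × 65.38 = 75.45 g.
Volume = m/ρ = 75.45 / 7.14 = 10.57 cm³.
Thickness = V/A = 10.57 / 196 = 0.0539 cm = 539 μm.

539 μm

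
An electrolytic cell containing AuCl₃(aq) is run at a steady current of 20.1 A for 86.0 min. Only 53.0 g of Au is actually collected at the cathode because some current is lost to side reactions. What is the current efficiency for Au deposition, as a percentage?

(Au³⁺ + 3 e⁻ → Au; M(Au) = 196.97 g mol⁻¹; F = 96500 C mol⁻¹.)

Q = I·t = 20.10 × 5160.0 = 103700 C; n(e⁻) = 103700/96500 = 1.075 mol.
Theoretical n(Au) = n(e⁻)/3 = 0.3583 mol, i.e. m_theo = 0.3583 × 196.97 = 70.57 g.
Efficiency = m_actual / m_theo = 53.0 / 70.57 = 75.1 %.

75.1 %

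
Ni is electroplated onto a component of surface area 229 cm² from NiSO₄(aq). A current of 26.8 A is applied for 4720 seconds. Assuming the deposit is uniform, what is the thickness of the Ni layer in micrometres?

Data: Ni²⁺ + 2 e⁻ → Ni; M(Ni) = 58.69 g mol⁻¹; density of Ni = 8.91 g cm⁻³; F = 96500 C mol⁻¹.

Q = I·t = 26.80 × 4720.0 = 126500 C; n(e⁻) = 1.311 mol.
n(Ni) = n(e⁻)/2 = 0.6554 mol, so m = 0.6554 × 58.69 = 38.47 g.
Volume = m/ρ = 38.47 / 8.91 = 4.317 cm³.
Thickness = V/A = 4.317 / 229 = 0.0189 cm = 189 μm.

189 μm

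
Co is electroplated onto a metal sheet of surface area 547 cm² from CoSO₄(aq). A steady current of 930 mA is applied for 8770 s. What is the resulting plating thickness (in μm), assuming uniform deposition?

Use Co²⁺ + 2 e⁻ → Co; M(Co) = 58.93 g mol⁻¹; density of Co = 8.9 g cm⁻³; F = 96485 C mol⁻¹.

Q = I·t = 0.9300 × 8770.0 = 8156 C; n(e⁻) = 0.08453 mol.
n(Co) = n(e⁻)/2 = 0.04227 mol, so m = 0.04227 × 58.93 = 2.491 g.
Volume = m/ρ = 2.491 / 8.9 = 0.2799 cm³.
Thickness = V/A = 0.2799 / 547 = 5.12 × 10⁻⁴ cm = 5.12 μm.

5.12 μm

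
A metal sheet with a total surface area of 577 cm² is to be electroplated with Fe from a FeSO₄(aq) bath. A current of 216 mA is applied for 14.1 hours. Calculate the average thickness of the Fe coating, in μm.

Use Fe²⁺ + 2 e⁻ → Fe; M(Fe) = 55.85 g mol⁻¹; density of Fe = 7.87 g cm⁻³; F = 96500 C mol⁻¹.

Q = I·t = 0.2160 × 50760 = 10960 C; n(e⁻) = 0.1136 mol.
n(Fe) = n(e⁻)/2 = 0.05681 mol, so m = 0.05681 × 55.85 = 3.173 g.
Volume = m/ρ = 3.173 / 7.87 = 0.4031 cm³.
Thickness = V/A = 0.4031 / 577 = 6.99 × 10⁻⁴ cm = 6.99 μm.

6.99 μm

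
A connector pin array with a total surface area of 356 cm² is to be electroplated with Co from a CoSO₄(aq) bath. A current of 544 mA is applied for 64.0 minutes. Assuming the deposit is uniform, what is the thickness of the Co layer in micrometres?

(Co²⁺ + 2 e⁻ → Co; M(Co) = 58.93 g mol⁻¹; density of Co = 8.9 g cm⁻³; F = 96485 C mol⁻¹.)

Q = I·t = 0.5440 × 3840.0 = 2089 C; n(e⁻) = 0.02165 mol.
n(Co) = n(e⁻)/2 = 0.01083 mol, so m = 0.01083 × 58.93 = 0.6379 g.
Volume = m/ρ = 0.6379 / 8.9 = 0.07168 cm³.
Thickness = V/A = 0.07168 / 356 = 2.01 × 10⁻⁴ cm = 2.01 μm.

2.01 μm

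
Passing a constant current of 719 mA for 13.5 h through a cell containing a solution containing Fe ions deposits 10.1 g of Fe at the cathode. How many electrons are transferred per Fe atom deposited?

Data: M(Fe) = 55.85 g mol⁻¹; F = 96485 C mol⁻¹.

2

Q = I·t = 0.7190 A × 48600 s = 34940 C, so n(e⁻) = 34940/96485 = 0.3622 mol.
n(Fe) deposited = 10.1 / 55.85 = 0.1808 mol.
Electrons per atom = n(e⁻)/n(Fe) = 0.3622 / 0.1808 = 2.00 ≈ 2, so the ion is Fe²⁺.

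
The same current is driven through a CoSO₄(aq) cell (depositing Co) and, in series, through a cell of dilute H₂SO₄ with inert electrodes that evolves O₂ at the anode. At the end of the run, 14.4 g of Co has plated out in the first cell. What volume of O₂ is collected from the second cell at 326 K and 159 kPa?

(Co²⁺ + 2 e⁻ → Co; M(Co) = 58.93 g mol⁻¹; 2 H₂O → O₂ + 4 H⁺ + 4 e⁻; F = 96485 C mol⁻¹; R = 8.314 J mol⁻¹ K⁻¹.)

2.08 L

n(Co) = 14.4 / 58.93 = 0.2444 mol, so n(e⁻) = 2 × 0.2444 = 0.4887 mol.
The cells are in series, so the same 0.4887 mol of electrons passes through the second cell.
2 H₂O → O₂ + 4 H⁺ + 4 e⁻ — 4 mol e⁻ per mol O₂, so n(O₂) = 0.4887/4 = 0.1222 mol.
V = nRT/P = (0.1222 × 8.314 × 326) / (159 × 10³) = 0.00208 m³ = 2.08 L.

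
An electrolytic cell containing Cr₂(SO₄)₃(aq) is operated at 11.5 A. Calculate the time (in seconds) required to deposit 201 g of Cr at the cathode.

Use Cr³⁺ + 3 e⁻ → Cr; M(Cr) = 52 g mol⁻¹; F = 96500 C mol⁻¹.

n(Cr) = m/M = 201 / 52 = 3.865 mol.
Each Cr atom requires 3 electrons, so n(e⁻) = 3 × 3.865 = 11.60 mol.
Q = n(e⁻)·F = 11.60 × 96500 = 1119000 C.
t = Q/I = 1119000 / 11.50 A = 97310 s.

97300 s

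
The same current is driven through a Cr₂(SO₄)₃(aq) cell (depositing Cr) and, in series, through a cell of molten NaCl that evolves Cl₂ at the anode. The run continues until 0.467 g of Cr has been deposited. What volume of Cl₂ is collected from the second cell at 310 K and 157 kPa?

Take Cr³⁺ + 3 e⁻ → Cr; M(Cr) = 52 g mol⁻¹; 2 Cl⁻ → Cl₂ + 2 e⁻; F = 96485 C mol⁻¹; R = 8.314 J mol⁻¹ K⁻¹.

0.221 L

n(Cr) = 0.467 / 52 = 0.008981 mol, so n(e⁻) = 3 × 0.008981 = 0.02694 mol.
The cells are in series, so the same 0.02694 mol of electrons passes through the second cell.
2 Cl⁻ → Cl₂ + 2 e⁻ — 2 mol e⁻ per mol Cl₂, so n(Cl₂) = 0.02694/2 = 0.01347 mol.
V = nRT/P = (0.01347 × 8.314 × 310) / (157 × 10³) = 2.21 × 10⁻⁴ m³ = 0.221 L.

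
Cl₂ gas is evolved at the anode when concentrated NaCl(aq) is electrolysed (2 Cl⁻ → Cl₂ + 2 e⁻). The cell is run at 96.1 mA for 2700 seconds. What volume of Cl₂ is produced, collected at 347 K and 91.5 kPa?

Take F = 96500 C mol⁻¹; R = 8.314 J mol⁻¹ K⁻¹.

Q = I·t = 0.09610 A × 2700.0 s = 259.5 C.
n(e⁻) = Q/F = 259.5 / 96500 = 0.002689 mol.
2 electrons are transferred per Cl₂ molecule, so n(Cl₂) = 0.002689 / 2 = 0.001344 mol.
V = nRT/P = (0.001344 × 8.314 × 347) / (91.5 × 10³ Pa) = 4.24 × 10⁻⁵ m³ = 0.0424 L.

0.0424 L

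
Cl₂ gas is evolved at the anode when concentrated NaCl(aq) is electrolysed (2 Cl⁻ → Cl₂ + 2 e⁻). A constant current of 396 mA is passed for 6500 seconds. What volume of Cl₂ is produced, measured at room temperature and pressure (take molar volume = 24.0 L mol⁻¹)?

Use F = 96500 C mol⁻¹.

Q = I·t = 0.3960 A × 6500.0 s = 2574 C.
n(e⁻) = Q/F = 2574 / 96500 = 0.02667 mol.
2 electrons are transferred per Cl₂ molecule, so n(Cl₂) = 0.02667 / 2 = 0.01334 mol.
V = n × V_m = 0.01334 × 24.0 = 0.320 L.

0.320 L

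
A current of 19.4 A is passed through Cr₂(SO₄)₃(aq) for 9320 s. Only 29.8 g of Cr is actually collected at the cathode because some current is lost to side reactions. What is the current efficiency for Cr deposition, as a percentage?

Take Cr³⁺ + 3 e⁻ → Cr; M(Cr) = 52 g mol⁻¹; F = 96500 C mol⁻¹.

91.8 %

Q = I·t = 19.40 × 9320.0 = 180800 C; n(e⁻) = 180800/96500 = 1.874 mol.
Theoretical n(Cr) = n(e⁻)/3 = 0.6246 mol, i.e. m_theo = 0.6246 × 52 = 32.48 g.
Efficiency = m_actual / m_theo = 29.8 / 32.48 = 91.8 %.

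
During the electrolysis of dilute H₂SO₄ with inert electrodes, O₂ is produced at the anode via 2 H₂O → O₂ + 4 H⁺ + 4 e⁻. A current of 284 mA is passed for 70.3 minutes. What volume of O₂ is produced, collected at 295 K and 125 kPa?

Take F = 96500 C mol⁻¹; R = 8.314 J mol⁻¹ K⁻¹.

0.0609 L

Q = I·t = 0.2840 A × 4218.0 s = 1198 C.
n(e⁻) = Q/F = 1198 / 96500 = 0.01241 mol.
4 electrons are transferred per O₂ molecule, so n(O₂) = 0.01241 / 4 = 0.003103 mol.
V = nRT/P = (0.003103 × 8.314 × 295) / (125 × 10³ Pa) = 6.09 × 10⁻⁵ m³ = 0.0609 L.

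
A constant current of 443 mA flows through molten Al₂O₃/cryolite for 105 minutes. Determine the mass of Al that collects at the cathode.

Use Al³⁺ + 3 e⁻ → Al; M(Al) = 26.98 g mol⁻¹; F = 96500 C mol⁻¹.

Q = I·t = 0.4430 A × 6300.0 s = 2791 C.
n(e⁻) = Q/F = 2791 / 96500 = 0.02892 mol.
Al³⁺ + 3 e⁻ → Al, so n(Al) = n(e⁻)/3 = 0.009640 mol.
m = n·M = 0.009640 × 26.98 = 0.260 g.

0.260 g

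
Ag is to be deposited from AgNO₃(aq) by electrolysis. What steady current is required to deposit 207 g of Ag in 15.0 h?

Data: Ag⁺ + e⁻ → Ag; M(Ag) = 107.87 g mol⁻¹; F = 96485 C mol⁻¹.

3.43 A

n(Ag) = 207 / 107.87 = 1.919 mol.
n(e⁻) = 1 × 1.919 = 1.919 mol.
Q = n(e⁻)·F = 1.919 × 96485 = 185200 C.
I = Q/t = 185200 / 54000 s = 3.43 A.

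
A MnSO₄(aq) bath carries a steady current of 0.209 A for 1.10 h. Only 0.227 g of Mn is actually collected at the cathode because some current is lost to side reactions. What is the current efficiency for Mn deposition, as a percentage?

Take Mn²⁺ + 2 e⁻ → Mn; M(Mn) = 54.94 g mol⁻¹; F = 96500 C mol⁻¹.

96.4 %

Q = I·t = 0.2090 × 3960.0 = 827.6 C; n(e⁻) = 827.6/96500 = 0.008577 mol.
Theoretical n(Mn) = n(e⁻)/2 = 0.004288 mol, i.e. m_theo = 0.004288 × 54.94 = 0.2356 g.
Efficiency = m_actual / m_theo = 0.227 / 0.2356 = 96.4 %.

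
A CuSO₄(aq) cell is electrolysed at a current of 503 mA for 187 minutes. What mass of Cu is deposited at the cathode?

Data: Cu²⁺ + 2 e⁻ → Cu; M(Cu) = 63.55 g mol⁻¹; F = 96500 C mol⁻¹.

1.86 g

Q = I·t = 0.5030 A × 11220 s = 5644 C.
n(e⁻) = Q/F = 5644 / 96500 = 0.05848 mol.
Cu²⁺ + 2 e⁻ → Cu, so n(Cu) = n(e⁻)/2 = 0.02924 mol.
m = n·M = 0.02924 × 63.55 = 1.86 g.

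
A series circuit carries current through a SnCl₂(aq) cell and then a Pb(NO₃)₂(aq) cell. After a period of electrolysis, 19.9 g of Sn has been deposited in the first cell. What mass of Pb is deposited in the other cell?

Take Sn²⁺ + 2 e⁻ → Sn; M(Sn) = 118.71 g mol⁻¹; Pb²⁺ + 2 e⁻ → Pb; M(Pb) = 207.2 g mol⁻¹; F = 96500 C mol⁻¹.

n(Sn) = 19.9 / 118.71 = 0.1676 mol.
Since Sn²⁺ + 2 e⁻ → Sn, n(e⁻) passed = 2 × 0.1676 = 0.3353 mol.
Cells in series carry the same charge, so the same 0.3353 mol of electrons passes through cell 2.
Pb²⁺ + 2 e⁻ → Pb, so n(Pb) = 0.3353 / 2 = 0.1676 mol.
m(Pb) = 0.1676 × 207.2 = 34.7 g.

34.7 g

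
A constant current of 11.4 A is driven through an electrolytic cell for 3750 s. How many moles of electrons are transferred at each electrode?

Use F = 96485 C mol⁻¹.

Q = I·t = 11.40 A × 3750.0 s = 42750 C.
n(e⁻) = Q/F = 42750 / 96485 = 0.443 mol.

0.443 mol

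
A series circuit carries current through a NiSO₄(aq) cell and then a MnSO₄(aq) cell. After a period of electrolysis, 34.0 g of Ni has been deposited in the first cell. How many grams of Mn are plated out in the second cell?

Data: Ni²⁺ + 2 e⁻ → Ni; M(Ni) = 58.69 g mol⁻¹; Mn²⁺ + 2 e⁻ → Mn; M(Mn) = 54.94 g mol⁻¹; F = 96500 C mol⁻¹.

n(Ni) = 34.0 / 58.69 = 0.5793 mol.
Since Ni²⁺ + 2 e⁻ → Ni, n(e⁻) passed = 2 × 0.5793 = 1.159 mol.
Cells in series carry the same charge, so the same 1.159 mol of electrons passes through cell 2.
Mn²⁺ + 2 e⁻ → Mn, so n(Mn) = 1.159 / 2 = 0.5793 mol.
m(Mn) = 0.5793 × 54.94 = 31.8 g.

31.8 g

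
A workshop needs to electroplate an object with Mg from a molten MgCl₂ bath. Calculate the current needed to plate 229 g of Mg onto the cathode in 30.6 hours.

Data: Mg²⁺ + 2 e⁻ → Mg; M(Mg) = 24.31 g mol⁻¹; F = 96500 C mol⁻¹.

n(Mg) = 229 / 24.31 = 9.420 mol.
n(e⁻) = 2 × 9.420 = 18.84 mol.
Q = n(e⁻)·F = 18.84 × 96500 = 1818000 C.
I = Q/t = 1818000 / 110160 s = 16.5 A.

16.5 A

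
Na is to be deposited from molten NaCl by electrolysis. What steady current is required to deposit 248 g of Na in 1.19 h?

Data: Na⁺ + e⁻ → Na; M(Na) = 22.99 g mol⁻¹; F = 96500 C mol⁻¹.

243 A

n(Na) = 248 / 22.99 = 10.79 mol.
n(e⁻) = 1 × 10.79 = 10.79 mol.
Q = n(e⁻)·F = 10.79 × 96500 = 1041000 C.
I = Q/t = 1041000 / 4284.0 s = 243 A.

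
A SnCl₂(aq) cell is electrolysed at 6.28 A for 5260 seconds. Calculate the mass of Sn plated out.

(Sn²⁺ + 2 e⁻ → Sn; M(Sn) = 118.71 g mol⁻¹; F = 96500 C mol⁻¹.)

Q = I·t = 6.280 A × 5260.0 s = 33030 C.
n(e⁻) = Q/F = 33030 / 96500 = 0.3423 mol.
Sn²⁺ + 2 e⁻ → Sn, so n(Sn) = n(e⁻)/2 = 0.1712 mol.
m = n·M = 0.1712 × 118.71 = 20.3 g.

20.3 g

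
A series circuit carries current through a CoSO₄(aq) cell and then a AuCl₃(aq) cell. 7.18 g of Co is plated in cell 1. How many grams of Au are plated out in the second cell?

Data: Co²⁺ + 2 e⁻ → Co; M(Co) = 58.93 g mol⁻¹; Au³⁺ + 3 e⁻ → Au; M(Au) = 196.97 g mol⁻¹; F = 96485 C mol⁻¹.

16.0 g

n(Co) = 7.18 / 58.93 = 0.1218 mol.
Since Co²⁺ + 2 e⁻ → Co, n(e⁻) passed = 2 × 0.1218 = 0.2437 mol.
Cells in series carry the same charge, so the same 0.2437 mol of electrons passes through cell 2.
Au³⁺ + 3 e⁻ → Au, so n(Au) = 0.2437 / 3 = 0.08123 mol.
m(Au) = 0.08123 × 196.97 = 16.0 g.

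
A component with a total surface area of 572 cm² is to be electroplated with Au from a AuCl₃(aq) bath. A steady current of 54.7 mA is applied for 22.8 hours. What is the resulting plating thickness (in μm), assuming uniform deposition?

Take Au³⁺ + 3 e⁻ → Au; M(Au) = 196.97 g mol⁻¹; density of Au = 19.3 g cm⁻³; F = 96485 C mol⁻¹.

Q = I·t = 0.05470 × 82080 = 4490 C; n(e⁻) = 0.04653 mol.
n(Au) = n(e⁻)/3 = 0.01551 mol, so m = 0.01551 × 196.97 = 3.055 g.
Volume = m/ρ = 3.055 / 19.3 = 0.1583 cm³.
Thickness = V/A = 0.1583 / 572 = 2.77 × 10⁻⁴ cm = 2.77 μm.

2.77 μm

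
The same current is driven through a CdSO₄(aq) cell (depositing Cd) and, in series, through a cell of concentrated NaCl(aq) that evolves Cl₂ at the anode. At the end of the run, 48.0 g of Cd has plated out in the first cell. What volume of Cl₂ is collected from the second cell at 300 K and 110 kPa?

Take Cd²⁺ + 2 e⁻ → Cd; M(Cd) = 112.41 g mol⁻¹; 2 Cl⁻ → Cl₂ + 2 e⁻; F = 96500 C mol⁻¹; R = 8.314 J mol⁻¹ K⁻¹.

9.68 L

n(Cd) = 48.0 / 112.41 = 0.4270 mol, so n(e⁻) = 2 × 0.4270 = 0.8540 mol.
The cells are in series, so the same 0.8540 mol of electrons passes through the second cell.
2 Cl⁻ → Cl₂ + 2 e⁻ — 2 mol e⁻ per mol Cl₂, so n(Cl₂) = 0.8540/2 = 0.4270 mol.
V = nRT/P = (0.4270 × 8.314 × 300) / (110 × 10³) = 0.00968 m³ = 9.68 L.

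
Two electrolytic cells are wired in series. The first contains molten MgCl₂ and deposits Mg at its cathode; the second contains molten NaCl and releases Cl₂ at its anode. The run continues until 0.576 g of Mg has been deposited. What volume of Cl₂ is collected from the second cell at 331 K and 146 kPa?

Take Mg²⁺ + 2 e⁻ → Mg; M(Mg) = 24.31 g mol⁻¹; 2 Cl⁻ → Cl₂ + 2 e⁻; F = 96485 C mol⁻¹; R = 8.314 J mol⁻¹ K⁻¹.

0.447 L

n(Mg) = 0.576 / 24.31 = 0.02369 mol, so n(e⁻) = 2 × 0.02369 = 0.04739 mol.
The cells are in series, so the same 0.04739 mol of electrons passes through the second cell.
2 Cl⁻ → Cl₂ + 2 e⁻ — 2 mol e⁻ per mol Cl₂, so n(Cl₂) = 0.04739/2 = 0.02369 mol.
V = nRT/P = (0.02369 × 8.314 × 331) / (146 × 10³) = 4.47 × 10⁻⁴ m³ = 0.447 L.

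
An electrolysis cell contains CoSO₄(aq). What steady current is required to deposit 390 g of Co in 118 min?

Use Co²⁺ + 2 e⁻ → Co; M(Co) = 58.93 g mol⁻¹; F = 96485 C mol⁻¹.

180 A

n(Co) = 390 / 58.93 = 6.618 mol.
n(e⁻) = 2 × 6.618 = 13.24 mol.
Q = n(e⁻)·F = 13.24 × 96485 = 1277000 C.
I = Q/t = 1277000 / 7080.0 s = 180 A.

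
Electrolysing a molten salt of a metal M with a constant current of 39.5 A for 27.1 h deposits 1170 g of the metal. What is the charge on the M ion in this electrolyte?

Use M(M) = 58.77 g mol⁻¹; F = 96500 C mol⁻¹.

+2

Q = I·t = 39.50 A × 97560 s = 3854000 C, so n(e⁻) = 3854000/96500 = 39.93 mol.
n(M) deposited = 1170 / 58.77 = 19.91 mol.
Electrons per atom = n(e⁻)/n(M) = 39.93 / 19.91 = 2.01 ≈ 2, so the ion is M²⁺.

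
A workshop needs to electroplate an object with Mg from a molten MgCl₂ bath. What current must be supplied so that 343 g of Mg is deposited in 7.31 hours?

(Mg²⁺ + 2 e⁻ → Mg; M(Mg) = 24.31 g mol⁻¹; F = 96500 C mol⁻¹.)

103 A

n(Mg) = 343 / 24.31 = 14.11 mol.
n(e⁻) = 2 × 14.11 = 28.22 mol.
Q = n(e⁻)·F = 28.22 × 96500 = 2723000 C.
I = Q/t = 2723000 / 26316 s = 103 A.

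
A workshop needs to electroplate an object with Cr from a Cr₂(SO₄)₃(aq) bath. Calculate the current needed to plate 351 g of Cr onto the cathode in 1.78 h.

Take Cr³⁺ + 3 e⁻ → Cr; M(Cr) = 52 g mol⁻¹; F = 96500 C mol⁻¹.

n(Cr) = 351 / 52 = 6.750 mol.
n(e⁻) = 3 × 6.750 = 20.25 mol.
Q = n(e⁻)·F = 20.25 × 96500 = 1954000 C.
I = Q/t = 1954000 / 6408.0 s = 305 A.

305 A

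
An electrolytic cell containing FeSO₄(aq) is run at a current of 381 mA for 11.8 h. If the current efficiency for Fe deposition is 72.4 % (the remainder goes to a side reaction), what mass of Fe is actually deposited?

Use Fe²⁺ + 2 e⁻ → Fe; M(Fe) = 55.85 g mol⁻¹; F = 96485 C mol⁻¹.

Q = I·t = 0.3810 × 42480 = 16180 C.
n(e⁻) = 16180/96485 = 0.1677 mol; theoretically n(Fe) = 0.1677/2 = 0.08387 mol, m_theo = 4.684 g.
At 72.4 % efficiency, m_actual = 0.724 × 4.684 = 3.39 g.

3.39 g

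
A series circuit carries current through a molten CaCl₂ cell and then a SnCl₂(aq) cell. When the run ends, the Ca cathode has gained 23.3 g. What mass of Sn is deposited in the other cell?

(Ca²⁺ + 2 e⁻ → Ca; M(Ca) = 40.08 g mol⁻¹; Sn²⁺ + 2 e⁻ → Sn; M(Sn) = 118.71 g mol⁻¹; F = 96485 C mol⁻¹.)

69.0 g

n(Ca) = 23.3 / 40.08 = 0.5813 mol.
Since Ca²⁺ + 2 e⁻ → Ca, n(e⁻) passed = 2 × 0.5813 = 1.163 mol.
Cells in series carry the same charge, so the same 1.163 mol of electrons passes through cell 2.
Sn²⁺ + 2 e⁻ → Sn, so n(Sn) = 1.163 / 2 = 0.5813 mol.
m(Sn) = 0.5813 × 118.71 = 69.0 g.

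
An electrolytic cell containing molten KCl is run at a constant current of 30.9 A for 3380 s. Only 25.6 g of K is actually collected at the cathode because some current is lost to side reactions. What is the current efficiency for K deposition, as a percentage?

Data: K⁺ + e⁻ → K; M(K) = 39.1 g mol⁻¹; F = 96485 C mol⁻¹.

Q = I·t = 30.90 × 3380.0 = 104400 C; n(e⁻) = 104400/96485 = 1.082 mol.
Theoretical n(K) = n(e⁻)/1 = 1.082 mol, i.e. m_theo = 1.082 × 39.1 = 42.32 g.
Efficiency = m_actual / m_theo = 25.6 / 42.32 = 60.5 %.

60.5 %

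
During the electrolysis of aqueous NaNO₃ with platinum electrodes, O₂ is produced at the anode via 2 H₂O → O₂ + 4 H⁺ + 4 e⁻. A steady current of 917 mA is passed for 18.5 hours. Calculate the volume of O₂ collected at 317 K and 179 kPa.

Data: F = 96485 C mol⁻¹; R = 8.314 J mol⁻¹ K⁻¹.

2.33 L

Q = I·t = 0.9170 A × 66600 s = 61070 C.
n(e⁻) = Q/F = 61070 / 96485 = 0.6330 mol.
4 electrons are transferred per O₂ molecule, so n(O₂) = 0.6330 / 4 = 0.1582 mol.
V = nRT/P = (0.1582 × 8.314 × 317) / (179 × 10³ Pa) = 0.00233 m³ = 2.33 L.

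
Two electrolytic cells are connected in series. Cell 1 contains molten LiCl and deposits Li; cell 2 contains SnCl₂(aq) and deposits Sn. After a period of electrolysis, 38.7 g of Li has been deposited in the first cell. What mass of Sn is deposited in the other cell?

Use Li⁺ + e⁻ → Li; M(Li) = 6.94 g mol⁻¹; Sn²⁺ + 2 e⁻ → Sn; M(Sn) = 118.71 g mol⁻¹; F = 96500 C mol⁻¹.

n(Li) = 38.7 / 6.94 = 5.576 mol.
Since Li⁺ + e⁻ → Li, n(e⁻) passed = 1 × 5.576 = 5.576 mol.
Cells in series carry the same charge, so the same 5.576 mol of electrons passes through cell 2.
Sn²⁺ + 2 e⁻ → Sn, so n(Sn) = 5.576 / 2 = 2.788 mol.
m(Sn) = 2.788 × 118.71 = 331 g.

331 g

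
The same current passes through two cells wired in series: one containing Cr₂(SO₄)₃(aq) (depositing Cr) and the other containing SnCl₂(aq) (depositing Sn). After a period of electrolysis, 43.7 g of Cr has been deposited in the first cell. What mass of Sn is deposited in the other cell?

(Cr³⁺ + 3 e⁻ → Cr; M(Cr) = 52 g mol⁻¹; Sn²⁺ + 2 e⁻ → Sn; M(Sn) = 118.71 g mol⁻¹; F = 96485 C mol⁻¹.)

150 g

n(Cr) = 43.7 / 52 = 0.8404 mol.
Since Cr³⁺ + 3 e⁻ → Cr, n(e⁻) passed = 3 × 0.8404 = 2.521 mol.
Cells in series carry the same charge, so the same 2.521 mol of electrons passes through cell 2.
Sn²⁺ + 2 e⁻ → Sn, so n(Sn) = 2.521 / 2 = 1.261 mol.
m(Sn) = 1.261 × 118.71 = 150 g.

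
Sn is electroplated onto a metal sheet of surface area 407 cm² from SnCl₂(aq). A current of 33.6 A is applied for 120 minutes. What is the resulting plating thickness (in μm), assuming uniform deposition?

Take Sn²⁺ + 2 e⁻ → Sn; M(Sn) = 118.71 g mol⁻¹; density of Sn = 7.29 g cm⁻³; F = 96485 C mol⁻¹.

502 μm

Q = I·t = 33.60 × 7200.0 = 241900 C; n(e⁻) = 2.507 mol.
n(Sn) = n(e⁻)/2 = 1.254 mol, so m = 1.254 × 118.71 = 148.8 g.
Volume = m/ρ = 148.8 / 7.29 = 20.41 cm³.
Thickness = V/A = 20.41 / 407 = 0.0502 cm = 502 μm.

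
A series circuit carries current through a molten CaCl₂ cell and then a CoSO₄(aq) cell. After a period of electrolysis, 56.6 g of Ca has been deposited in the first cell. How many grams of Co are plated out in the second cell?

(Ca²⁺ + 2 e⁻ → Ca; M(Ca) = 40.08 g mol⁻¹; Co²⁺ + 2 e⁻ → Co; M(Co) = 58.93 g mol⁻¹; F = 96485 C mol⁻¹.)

83.2 g

n(Ca) = 56.6 / 40.08 = 1.412 mol.
Since Ca²⁺ + 2 e⁻ → Ca, n(e⁻) passed = 2 × 1.412 = 2.824 mol.
Cells in series carry the same charge, so the same 2.824 mol of electrons passes through cell 2.
Co²⁺ + 2 e⁻ → Co, so n(Co) = 2.824 / 2 = 1.412 mol.
m(Co) = 1.412 × 58.93 = 83.2 g.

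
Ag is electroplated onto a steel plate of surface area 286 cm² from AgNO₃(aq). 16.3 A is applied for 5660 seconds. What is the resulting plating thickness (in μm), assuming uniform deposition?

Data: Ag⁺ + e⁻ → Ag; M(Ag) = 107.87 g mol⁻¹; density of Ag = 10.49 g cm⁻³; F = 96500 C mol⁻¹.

344 μm

Q = I·t = 16.30 × 5660.0 = 92260 C; n(e⁻) = 0.9560 mol.
n(Ag) = n(e⁻)/1 = 0.9560 mol, so m = 0.9560 × 107.87 = 103.1 g.
Volume = m/ρ = 103.1 / 10.49 = 9.831 cm³.
Thickness = V/A = 9.831 / 286 = 0.0344 cm = 344 μm.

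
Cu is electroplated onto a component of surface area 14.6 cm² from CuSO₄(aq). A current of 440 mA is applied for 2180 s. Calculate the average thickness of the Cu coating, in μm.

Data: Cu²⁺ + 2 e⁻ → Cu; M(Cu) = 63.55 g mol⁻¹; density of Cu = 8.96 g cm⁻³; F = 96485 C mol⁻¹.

24.1 μm

Q = I·t = 0.4400 × 2180.0 = 959.2 C; n(e⁻) = 0.009941 mol.
n(Cu) = n(e⁻)/2 = 0.004971 mol, so m = 0.004971 × 63.55 = 0.3159 g.
Volume = m/ρ = 0.3159 / 8.96 = 0.03526 cm³.
Thickness = V/A = 0.03526 / 14.6 = 0.00241 cm = 24.1 μm.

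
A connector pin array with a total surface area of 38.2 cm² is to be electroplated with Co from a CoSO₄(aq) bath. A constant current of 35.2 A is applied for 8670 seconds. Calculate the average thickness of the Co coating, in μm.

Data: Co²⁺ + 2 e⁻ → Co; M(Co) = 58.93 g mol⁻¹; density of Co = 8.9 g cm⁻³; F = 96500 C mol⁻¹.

2740 μm

Q = I·t = 35.20 × 8670.0 = 305200 C; n(e⁻) = 3.163 mol.
n(Co) = n(e⁻)/2 = 1.581 mol, so m = 1.581 × 58.93 = 93.18 g.
Volume = m/ρ = 93.18 / 8.9 = 10.47 cm³.
Thickness = V/A = 10.47 / 38.2 = 0.274 cm = 2740 μm.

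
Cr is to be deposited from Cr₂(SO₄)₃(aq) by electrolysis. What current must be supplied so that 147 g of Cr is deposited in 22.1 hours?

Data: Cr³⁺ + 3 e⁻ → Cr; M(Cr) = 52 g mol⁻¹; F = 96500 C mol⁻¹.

n(Cr) = 147 / 52 = 2.827 mol.
n(e⁻) = 3 × 2.827 = 8.481 mol.
Q = n(e⁻)·F = 8.481 × 96500 = 818400 C.
I = Q/t = 818400 / 79560 s = 10.3 A.

10.3 A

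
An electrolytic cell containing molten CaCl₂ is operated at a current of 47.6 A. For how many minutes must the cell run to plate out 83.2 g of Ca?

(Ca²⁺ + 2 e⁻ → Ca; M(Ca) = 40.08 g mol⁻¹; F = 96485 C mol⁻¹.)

140 min

n(Ca) = m/M = 83.2 / 40.08 = 2.076 mol.
Each Ca atom requires 2 electrons, so n(e⁻) = 2 × 2.076 = 4.152 mol.
Q = n(e⁻)·F = 4.152 × 96485 = 400600 C.
t = Q/I = 400600 / 47.60 A = 8415 s = 140 min.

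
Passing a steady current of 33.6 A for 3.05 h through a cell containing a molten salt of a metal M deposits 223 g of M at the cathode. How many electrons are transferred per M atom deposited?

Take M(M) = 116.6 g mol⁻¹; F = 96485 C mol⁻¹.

2

Q = I·t = 33.60 A × 10980 s = 368900 C, so n(e⁻) = 368900/96485 = 3.824 mol.
n(M) deposited = 223 / 116.6 = 1.913 mol.
Electrons per atom = n(e⁻)/n(M) = 3.824 / 1.913 = 2.00 ≈ 2, so the ion is M²⁺.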